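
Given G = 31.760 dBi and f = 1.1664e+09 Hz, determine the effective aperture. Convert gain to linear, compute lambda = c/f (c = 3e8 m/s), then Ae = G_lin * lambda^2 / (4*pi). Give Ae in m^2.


lambda = c / f = 3.0000e+08 / 1.1664e+09 = 0.2572016 m
G_linear = 10^(31.760/10) = 1499.685
Ae = G_linear * lambda^2 / (4*pi) = 1499.685 * 0.2572016^2 / (4*pi) = 7.895 m^2

7.895 m^2


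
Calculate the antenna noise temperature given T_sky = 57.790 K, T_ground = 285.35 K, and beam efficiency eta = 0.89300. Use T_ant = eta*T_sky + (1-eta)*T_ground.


T_ant = 0.89300 * 57.790 + (1 - 0.89300) * 285.35 = 82.14 K

82.14 K


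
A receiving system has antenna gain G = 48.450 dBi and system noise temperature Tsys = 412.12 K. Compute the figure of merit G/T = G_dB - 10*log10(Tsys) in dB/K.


G/T = 48.450 - 10*log10(412.12) = 48.450 - 26.15024 = 22.30 dB/K

22.30 dB/K


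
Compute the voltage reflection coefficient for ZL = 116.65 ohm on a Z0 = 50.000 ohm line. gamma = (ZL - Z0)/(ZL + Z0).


gamma = (116.65 - 50.000) / (116.65 + 50.000) = 0.3999

0.3999


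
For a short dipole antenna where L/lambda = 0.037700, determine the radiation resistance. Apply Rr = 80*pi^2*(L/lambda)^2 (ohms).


Rr = 80 * pi^2 * (0.037700)^2 = 80 * 9.869604 * 1.421290e-03 = 1.122 ohm

1.122 ohm


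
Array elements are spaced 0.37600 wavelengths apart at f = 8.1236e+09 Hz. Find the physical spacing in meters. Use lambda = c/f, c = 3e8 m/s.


lambda = c / f = 3.0000e+08 / 8.1236e+09 = 0.03692944 m
d = 0.37600 * 0.03692944 = 0.01389 m

0.01389 m


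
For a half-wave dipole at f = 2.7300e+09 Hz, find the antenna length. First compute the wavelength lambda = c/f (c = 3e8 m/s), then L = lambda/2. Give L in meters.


lambda = c / f = 3.0000e+08 / 2.7300e+09 = 0.1098901 m
L = lambda / 2 = 0.1098901 / 2 = 0.05495 m

0.05495 m


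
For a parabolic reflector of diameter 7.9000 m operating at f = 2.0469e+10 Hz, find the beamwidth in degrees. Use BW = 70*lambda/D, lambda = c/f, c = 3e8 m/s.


lambda = c / f = 3.0000e+08 / 2.0469e+10 = 0.01465631 m
BW = 70 * 0.01465631 / 7.9000 = 0.1299 deg

0.1299 deg


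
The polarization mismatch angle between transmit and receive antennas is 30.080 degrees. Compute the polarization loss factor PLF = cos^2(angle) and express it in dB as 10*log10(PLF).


PLF_linear = cos^2(30.080 deg) = 0.7487898
PLF_dB = 10 * log10(0.7487898) = -1.256 dB

-1.256 dB


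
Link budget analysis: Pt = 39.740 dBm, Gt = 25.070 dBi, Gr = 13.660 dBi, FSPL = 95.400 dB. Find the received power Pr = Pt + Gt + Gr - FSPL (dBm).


Pr = 39.740 + 25.070 + 13.660 - 95.400 = -16.93 dBm

-16.93 dBm


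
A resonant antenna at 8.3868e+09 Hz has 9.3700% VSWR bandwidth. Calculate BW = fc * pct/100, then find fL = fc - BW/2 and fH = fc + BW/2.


BW = 8.3868e+09 * 9.3700/100 = 7.858432e+08 Hz
fL = 8.3868e+09 - 7.858432e+08/2 = 7.994e+09 Hz
fH = 8.3868e+09 + 7.858432e+08/2 = 8.780e+09 Hz

BW=7.858e+08 Hz, fL=7.994e+09 Hz, fH=8.780e+09 Hz


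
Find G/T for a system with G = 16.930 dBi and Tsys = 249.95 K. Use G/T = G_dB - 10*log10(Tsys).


G/T = 16.930 - 10*log10(249.95) = 16.930 - 23.97853 = -7.049 dB/K

-7.049 dB/K


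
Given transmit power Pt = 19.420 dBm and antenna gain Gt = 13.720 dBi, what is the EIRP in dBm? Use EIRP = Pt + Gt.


EIRP = Pt + Gt = 19.420 + 13.720 = 33.14 dBm

33.14 dBm


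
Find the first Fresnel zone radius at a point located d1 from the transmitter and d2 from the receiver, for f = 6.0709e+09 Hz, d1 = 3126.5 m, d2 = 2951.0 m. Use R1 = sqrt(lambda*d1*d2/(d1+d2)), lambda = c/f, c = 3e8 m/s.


lambda = c / f = 3.0000e+08 / 6.0709e+09 = 0.04941607 m
R1 = sqrt(0.04941607 * 3126.5 * 2951.0 / (3126.5 + 2951.0)) = 8.661 m

8.661 m


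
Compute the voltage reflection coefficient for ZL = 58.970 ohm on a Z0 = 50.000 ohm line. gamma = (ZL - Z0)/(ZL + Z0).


gamma = (58.970 - 50.000) / (58.970 + 50.000) = 0.08232

0.08232


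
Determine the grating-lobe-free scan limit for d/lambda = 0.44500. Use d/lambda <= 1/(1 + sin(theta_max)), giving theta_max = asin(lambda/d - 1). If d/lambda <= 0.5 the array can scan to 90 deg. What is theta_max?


lambda/d - 1 = 1/0.44500 - 1 = 1.247191 >= 1
d/lambda <= 0.5, so the array can scan to endfire without grating lobes: theta_max = 90 deg

90 deg


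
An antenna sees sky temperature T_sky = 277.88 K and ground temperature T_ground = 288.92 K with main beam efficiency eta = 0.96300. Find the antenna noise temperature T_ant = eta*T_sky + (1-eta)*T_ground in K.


T_ant = 0.96300 * 277.88 + (1 - 0.96300) * 288.92 = 278.3 K

278.3 K


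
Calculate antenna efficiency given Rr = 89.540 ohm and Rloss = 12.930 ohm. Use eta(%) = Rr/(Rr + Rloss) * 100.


eta = 89.540 / (89.540 + 12.930) * 100 = 87.38%

87.38%


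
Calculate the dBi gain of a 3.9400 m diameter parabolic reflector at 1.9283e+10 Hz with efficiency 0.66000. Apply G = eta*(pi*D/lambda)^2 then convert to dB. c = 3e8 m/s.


lambda = c / f = 3.0000e+08 / 1.9283e+10 = 0.01555775 m
G_linear = 0.66000 * (pi * 3.9400 / 0.01555775)^2 = 417775.1
G_dBi = 10 * log10(417775.1) = 56.21 dBi

56.21 dBi


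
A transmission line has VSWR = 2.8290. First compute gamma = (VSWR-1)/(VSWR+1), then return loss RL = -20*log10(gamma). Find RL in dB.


gamma = (2.8290 - 1) / (2.8290 + 1) = 0.4776704
RL = -20 * log10(0.4776704) = 6.417 dB

6.417 dB


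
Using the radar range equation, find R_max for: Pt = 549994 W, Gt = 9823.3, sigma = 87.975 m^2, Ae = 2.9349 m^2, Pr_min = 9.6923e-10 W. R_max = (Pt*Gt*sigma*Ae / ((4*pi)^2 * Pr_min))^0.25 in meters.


R^4 = 549994*9823.3*87.975*2.9349 / ((4*pi)^2 * 9.6923e-10) = 9.114259e+18
R_max = 9.114259e+18^0.25 = 54945 m

54945 m


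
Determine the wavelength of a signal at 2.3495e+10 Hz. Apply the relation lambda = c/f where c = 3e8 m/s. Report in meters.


lambda = c / f = 3.0000e+08 / 2.3495e+10 = 0.01277 m

0.01277 m


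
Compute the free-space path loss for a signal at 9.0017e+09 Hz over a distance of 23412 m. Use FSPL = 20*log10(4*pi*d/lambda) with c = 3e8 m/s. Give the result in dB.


lambda = c / f = 3.0000e+08 / 9.0017e+09 = 0.03332704 m
FSPL = 20 * log10(4*pi*23412/0.03332704) = 138.9 dB

138.9 dB


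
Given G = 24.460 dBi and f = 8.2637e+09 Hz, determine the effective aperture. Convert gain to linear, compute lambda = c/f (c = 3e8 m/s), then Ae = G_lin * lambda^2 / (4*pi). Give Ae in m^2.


lambda = c / f = 3.0000e+08 / 8.2637e+09 = 0.03630335 m
G_linear = 10^(24.460/10) = 279.2544
Ae = G_linear * lambda^2 / (4*pi) = 279.2544 * 0.03630335^2 / (4*pi) = 0.02929 m^2

0.02929 m^2


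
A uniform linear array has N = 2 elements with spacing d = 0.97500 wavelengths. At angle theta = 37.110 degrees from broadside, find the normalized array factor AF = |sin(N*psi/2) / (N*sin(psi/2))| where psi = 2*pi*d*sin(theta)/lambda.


psi = 2*pi*0.97500*sin(37.110 deg) = 3.696169 rad
AF = |sin(2*3.696169/2) / (2*sin(3.696169/2))| = 0.2737

0.2737


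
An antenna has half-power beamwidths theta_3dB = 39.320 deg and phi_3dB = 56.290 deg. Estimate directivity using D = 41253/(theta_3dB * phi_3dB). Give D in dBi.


D_linear = 41253 / (39.320 * 56.290) = 18.63849
D_dBi = 10 * log10(18.63849) = 12.70 dBi

12.70 dBi


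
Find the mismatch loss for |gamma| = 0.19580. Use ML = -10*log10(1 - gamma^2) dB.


ML = -10 * log10(1 - 0.19580^2) = -10 * log10(0.96166236) = 0.1698 dB

0.1698 dB


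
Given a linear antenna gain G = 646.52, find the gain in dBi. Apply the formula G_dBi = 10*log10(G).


G_dBi = 10 * log10(646.52) = 28.11 dBi

28.11 dBi


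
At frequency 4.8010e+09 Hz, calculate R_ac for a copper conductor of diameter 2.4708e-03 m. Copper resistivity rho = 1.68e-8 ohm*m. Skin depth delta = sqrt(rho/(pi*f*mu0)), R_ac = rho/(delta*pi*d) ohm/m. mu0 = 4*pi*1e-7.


delta = sqrt(1.68e-8 / (pi * 4.8010e+09 * 4*pi*1e-7)) = 9.414753e-07 m
R_ac = 1.68e-8 / (9.414753e-07 * pi * 2.4708e-03) = 2.299 ohm/m

2.299 ohm/m


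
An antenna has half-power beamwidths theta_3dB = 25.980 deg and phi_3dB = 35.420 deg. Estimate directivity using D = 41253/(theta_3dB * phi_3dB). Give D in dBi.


D_linear = 41253 / (25.980 * 35.420) = 44.82991
D_dBi = 10 * log10(44.82991) = 16.52 dBi

16.52 dBi


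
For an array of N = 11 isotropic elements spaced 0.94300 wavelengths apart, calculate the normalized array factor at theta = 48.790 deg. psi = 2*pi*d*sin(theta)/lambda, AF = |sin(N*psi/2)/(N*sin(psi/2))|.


psi = 2*pi*0.94300*sin(48.790 deg) = 4.457410 rad
AF = |sin(11*4.457410/2) / (11*sin(4.457410/2))| = 0.06647

0.06647


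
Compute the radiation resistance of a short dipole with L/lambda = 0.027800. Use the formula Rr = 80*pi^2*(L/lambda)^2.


Rr = 80 * pi^2 * (0.027800)^2 = 80 * 9.869604 * 7.728400e-04 = 0.6102 ohm

0.6102 ohm


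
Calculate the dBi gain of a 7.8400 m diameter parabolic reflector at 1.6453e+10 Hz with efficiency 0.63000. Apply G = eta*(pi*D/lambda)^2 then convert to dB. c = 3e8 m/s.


lambda = c / f = 3.0000e+08 / 1.6453e+10 = 0.01823376 m
G_linear = 0.63000 * (pi * 7.8400 / 0.01823376)^2 = 1.149529e+06
G_dBi = 10 * log10(1.149529e+06) = 60.61 dBi

60.61 dBi


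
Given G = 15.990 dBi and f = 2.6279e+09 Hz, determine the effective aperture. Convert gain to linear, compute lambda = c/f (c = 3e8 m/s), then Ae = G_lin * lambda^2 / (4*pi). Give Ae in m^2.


lambda = c / f = 3.0000e+08 / 2.6279e+09 = 0.1141596 m
G_linear = 10^(15.990/10) = 39.71915
Ae = G_linear * lambda^2 / (4*pi) = 39.71915 * 0.1141596^2 / (4*pi) = 0.04119 m^2

0.04119 m^2


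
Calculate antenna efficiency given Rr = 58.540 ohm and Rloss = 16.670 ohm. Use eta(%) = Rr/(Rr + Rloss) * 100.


eta = 58.540 / (58.540 + 16.670) * 100 = 77.84%

77.84%


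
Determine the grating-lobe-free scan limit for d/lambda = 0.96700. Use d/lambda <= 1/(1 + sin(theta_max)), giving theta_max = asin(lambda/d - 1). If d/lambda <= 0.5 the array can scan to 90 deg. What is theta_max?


lambda/d - 1 = 1/0.96700 - 1 = 0.03412616
theta_max = asin(0.03412616) = 1.956 deg

1.956 deg


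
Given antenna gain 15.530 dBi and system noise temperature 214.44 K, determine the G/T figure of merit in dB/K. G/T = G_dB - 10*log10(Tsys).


G/T = 15.530 - 10*log10(214.44) = 15.530 - 23.31306 = -7.783 dB/K

-7.783 dB/K


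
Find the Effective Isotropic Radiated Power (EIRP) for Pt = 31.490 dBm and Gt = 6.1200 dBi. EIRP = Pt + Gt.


EIRP = Pt + Gt = 31.490 + 6.1200 = 37.61 dBm

37.61 dBm


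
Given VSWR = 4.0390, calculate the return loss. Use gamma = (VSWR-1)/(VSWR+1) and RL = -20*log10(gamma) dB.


gamma = (4.0390 - 1) / (4.0390 + 1) = 0.6030959
RL = -20 * log10(0.6030959) = 4.392 dB

4.392 dB


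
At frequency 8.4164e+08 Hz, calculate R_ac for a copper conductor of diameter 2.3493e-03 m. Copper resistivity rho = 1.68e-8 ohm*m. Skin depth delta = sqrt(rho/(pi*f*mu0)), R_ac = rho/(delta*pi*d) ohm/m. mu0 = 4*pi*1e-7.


delta = sqrt(1.68e-8 / (pi * 8.4164e+08 * 4*pi*1e-7)) = 2.248597e-06 m
R_ac = 1.68e-8 / (2.248597e-06 * pi * 2.3493e-03) = 1.012 ohm/m

1.012 ohm/m


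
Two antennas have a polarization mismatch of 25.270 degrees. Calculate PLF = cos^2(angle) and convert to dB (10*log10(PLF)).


PLF_linear = cos^2(25.270 deg) = 0.8177697
PLF_dB = 10 * log10(0.8177697) = -0.8737 dB

-0.8737 dB


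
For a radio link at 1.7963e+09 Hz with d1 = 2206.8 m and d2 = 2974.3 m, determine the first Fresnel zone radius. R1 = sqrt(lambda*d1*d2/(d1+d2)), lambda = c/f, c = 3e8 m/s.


lambda = c / f = 3.0000e+08 / 1.7963e+09 = 0.1670100 m
R1 = sqrt(0.1670100 * 2206.8 * 2974.3 / (2206.8 + 2974.3)) = 14.55 m

14.55 m


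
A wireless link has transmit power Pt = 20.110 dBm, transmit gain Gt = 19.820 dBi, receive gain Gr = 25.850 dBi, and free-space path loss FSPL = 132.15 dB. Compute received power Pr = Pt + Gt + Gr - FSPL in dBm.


Pr = 20.110 + 19.820 + 25.850 - 132.15 = -66.37 dBm

-66.37 dBm


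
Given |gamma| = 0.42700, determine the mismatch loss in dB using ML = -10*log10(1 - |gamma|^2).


ML = -10 * log10(1 - 0.42700^2) = -10 * log10(0.817671) = 0.8742 dB

0.8742 dB


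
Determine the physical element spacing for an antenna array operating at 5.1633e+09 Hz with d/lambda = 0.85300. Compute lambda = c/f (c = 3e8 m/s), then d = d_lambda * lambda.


lambda = c / f = 3.0000e+08 / 5.1633e+09 = 0.05810238 m
d = 0.85300 * 0.05810238 = 0.04956 m

0.04956 m


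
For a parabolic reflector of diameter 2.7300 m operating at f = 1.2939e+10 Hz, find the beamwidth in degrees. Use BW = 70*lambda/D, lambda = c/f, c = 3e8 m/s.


lambda = c / f = 3.0000e+08 / 1.2939e+10 = 0.02318572 m
BW = 70 * 0.02318572 / 2.7300 = 0.5945 deg

0.5945 deg


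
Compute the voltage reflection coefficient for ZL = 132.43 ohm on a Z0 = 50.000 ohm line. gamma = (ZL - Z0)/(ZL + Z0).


gamma = (132.43 - 50.000) / (132.43 + 50.000) = 0.4518

0.4518


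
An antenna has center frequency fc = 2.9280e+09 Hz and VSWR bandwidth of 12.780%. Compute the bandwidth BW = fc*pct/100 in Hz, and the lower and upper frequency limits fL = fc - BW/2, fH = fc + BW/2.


BW = 2.9280e+09 * 12.780/100 = 3.741984e+08 Hz
fL = 2.9280e+09 - 3.741984e+08/2 = 2.741e+09 Hz
fH = 2.9280e+09 + 3.741984e+08/2 = 3.115e+09 Hz

BW=3.742e+08 Hz, fL=2.741e+09 Hz, fH=3.115e+09 Hz


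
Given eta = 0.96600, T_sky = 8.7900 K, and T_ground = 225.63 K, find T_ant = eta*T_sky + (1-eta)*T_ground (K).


T_ant = 0.96600 * 8.7900 + (1 - 0.96600) * 225.63 = 16.16 K

16.16 K


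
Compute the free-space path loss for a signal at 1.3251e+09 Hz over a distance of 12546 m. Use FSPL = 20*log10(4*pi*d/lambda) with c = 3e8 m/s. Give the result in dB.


lambda = c / f = 3.0000e+08 / 1.3251e+09 = 0.2263980 m
FSPL = 20 * log10(4*pi*12546/0.2263980) = 116.9 dB

116.9 dB


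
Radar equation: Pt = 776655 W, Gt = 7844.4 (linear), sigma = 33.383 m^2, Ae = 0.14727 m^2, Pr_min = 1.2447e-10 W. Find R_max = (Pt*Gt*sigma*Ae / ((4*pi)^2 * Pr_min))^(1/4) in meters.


R^4 = 776655*7844.4*33.383*0.14727 / ((4*pi)^2 * 1.2447e-10) = 1.523853e+18
R_max = 1.523853e+18^0.25 = 35135 m

35135 m


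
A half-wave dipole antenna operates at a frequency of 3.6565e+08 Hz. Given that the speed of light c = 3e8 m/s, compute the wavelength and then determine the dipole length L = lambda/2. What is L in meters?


lambda = c / f = 3.0000e+08 / 3.6565e+08 = 0.8204567 m
L = lambda / 2 = 0.8204567 / 2 = 0.4102 m

0.4102 m


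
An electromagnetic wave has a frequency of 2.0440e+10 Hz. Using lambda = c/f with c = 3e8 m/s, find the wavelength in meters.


lambda = c / f = 3.0000e+08 / 2.0440e+10 = 0.01468 m

0.01468 m


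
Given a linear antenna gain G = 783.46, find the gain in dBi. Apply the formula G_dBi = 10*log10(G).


G_dBi = 10 * log10(783.46) = 28.94 dBi

28.94 dBi


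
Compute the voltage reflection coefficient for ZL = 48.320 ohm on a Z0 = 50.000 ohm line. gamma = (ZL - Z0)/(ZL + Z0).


gamma = (48.320 - 50.000) / (48.320 + 50.000) = -0.01709

-0.01709


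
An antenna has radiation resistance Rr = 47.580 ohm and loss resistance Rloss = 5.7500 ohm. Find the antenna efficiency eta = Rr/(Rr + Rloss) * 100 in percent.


eta = 47.580 / (47.580 + 5.7500) * 100 = 89.22%

89.22%


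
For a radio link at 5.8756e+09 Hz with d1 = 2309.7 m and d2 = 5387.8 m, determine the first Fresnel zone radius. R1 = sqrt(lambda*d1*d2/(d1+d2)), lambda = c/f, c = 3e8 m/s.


lambda = c / f = 3.0000e+08 / 5.8756e+09 = 0.05105862 m
R1 = sqrt(0.05105862 * 2309.7 * 5387.8 / (2309.7 + 5387.8)) = 9.085 m

9.085 m


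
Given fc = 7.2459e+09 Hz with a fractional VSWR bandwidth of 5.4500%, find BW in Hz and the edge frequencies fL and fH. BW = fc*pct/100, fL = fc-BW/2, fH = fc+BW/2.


BW = 7.2459e+09 * 5.4500/100 = 3.949016e+08 Hz
fL = 7.2459e+09 - 3.949016e+08/2 = 7.048e+09 Hz
fH = 7.2459e+09 + 3.949016e+08/2 = 7.443e+09 Hz

BW=3.949e+08 Hz, fL=7.048e+09 Hz, fH=7.443e+09 Hz


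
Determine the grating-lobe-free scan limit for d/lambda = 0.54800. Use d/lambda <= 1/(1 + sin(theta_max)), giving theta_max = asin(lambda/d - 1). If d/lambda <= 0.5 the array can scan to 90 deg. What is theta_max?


lambda/d - 1 = 1/0.54800 - 1 = 0.8248175
theta_max = asin(0.8248175) = 55.57 deg

55.57 deg


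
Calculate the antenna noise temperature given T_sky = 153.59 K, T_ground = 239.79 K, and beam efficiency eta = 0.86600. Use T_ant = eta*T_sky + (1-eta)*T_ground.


T_ant = 0.86600 * 153.59 + (1 - 0.86600) * 239.79 = 165.1 K

165.1 K


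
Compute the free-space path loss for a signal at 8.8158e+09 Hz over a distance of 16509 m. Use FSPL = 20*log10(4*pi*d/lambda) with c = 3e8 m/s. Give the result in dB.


lambda = c / f = 3.0000e+08 / 8.8158e+09 = 0.03402981 m
FSPL = 20 * log10(4*pi*16509/0.03402981) = 135.7 dB

135.7 dB


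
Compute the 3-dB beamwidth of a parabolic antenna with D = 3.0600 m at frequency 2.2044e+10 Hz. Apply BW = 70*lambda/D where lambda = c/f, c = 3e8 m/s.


lambda = c / f = 3.0000e+08 / 2.2044e+10 = 0.01360915 m
BW = 70 * 0.01360915 / 3.0600 = 0.3113 deg

0.3113 deg


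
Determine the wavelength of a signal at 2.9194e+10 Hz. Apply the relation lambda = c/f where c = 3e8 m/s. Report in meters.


lambda = c / f = 3.0000e+08 / 2.9194e+10 = 0.01028 m

0.01028 m


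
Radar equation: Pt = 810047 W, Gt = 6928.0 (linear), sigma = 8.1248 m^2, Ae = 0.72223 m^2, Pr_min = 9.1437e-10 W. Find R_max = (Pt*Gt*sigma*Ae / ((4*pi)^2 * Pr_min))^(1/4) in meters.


R^4 = 810047*6928.0*8.1248*0.72223 / ((4*pi)^2 * 9.1437e-10) = 2.280681e+17
R_max = 2.280681e+17^0.25 = 21853 m

21853 m


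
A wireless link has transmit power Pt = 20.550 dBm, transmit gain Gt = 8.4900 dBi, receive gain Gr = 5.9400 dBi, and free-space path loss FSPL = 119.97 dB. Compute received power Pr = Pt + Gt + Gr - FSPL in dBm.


Pr = 20.550 + 8.4900 + 5.9400 - 119.97 = -84.99 dBm

-84.99 dBm


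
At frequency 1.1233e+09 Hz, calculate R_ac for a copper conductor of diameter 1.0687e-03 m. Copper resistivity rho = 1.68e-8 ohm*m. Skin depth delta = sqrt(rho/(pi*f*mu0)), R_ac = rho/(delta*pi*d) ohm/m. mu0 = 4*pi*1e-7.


delta = sqrt(1.68e-8 / (pi * 1.1233e+09 * 4*pi*1e-7)) = 1.946377e-06 m
R_ac = 1.68e-8 / (1.946377e-06 * pi * 1.0687e-03) = 2.571 ohm/m

2.571 ohm/m


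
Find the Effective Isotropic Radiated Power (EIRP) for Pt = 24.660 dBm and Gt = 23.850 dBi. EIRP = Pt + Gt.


EIRP = Pt + Gt = 24.660 + 23.850 = 48.51 dBm

48.51 dBm


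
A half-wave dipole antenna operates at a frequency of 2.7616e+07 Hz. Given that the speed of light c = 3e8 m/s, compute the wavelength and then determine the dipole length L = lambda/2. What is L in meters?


lambda = c / f = 3.0000e+08 / 2.7616e+07 = 10.86327 m
L = lambda / 2 = 10.86327 / 2 = 5.432 m

5.432 m


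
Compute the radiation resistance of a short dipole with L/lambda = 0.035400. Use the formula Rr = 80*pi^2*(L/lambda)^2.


Rr = 80 * pi^2 * (0.035400)^2 = 80 * 9.869604 * 1.253160e-03 = 0.9895 ohm

0.9895 ohm


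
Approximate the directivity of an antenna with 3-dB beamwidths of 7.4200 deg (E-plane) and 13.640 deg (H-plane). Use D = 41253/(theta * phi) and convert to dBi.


D_linear = 41253 / (7.4200 * 13.640) = 407.6029
D_dBi = 10 * log10(407.6029) = 26.10 dBi

26.10 dBi


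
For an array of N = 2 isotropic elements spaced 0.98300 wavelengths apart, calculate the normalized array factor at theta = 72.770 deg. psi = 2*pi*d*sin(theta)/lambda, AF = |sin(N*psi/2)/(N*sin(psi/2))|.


psi = 2*pi*0.98300*sin(72.770 deg) = 5.899197 rad
AF = |sin(2*5.899197/2) / (2*sin(5.899197/2))| = 0.9816

0.9816


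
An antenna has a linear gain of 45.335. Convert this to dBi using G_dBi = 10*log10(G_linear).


G_dBi = 10 * log10(45.335) = 16.56 dBi

16.56 dBi


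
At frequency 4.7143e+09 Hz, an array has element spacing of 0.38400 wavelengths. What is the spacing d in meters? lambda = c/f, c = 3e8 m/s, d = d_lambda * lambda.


lambda = c / f = 3.0000e+08 / 4.7143e+09 = 0.06363617 m
d = 0.38400 * 0.06363617 = 0.02444 m

0.02444 m


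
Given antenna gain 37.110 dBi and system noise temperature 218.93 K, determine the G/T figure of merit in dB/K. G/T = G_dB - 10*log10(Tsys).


G/T = 37.110 - 10*log10(218.93) = 37.110 - 23.40305 = 13.71 dB/K

13.71 dB/K


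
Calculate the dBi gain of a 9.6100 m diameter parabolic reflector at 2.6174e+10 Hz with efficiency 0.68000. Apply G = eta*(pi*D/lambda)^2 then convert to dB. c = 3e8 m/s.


lambda = c / f = 3.0000e+08 / 2.6174e+10 = 0.01146176 m
G_linear = 0.68000 * (pi * 9.6100 / 0.01146176)^2 = 4.717944e+06
G_dBi = 10 * log10(4.717944e+06) = 66.74 dBi

66.74 dBi


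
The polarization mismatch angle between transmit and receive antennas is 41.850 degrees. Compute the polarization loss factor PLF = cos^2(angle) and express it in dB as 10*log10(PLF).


PLF_linear = cos^2(41.850 deg) = 0.5548672
PLF_dB = 10 * log10(0.5548672) = -2.558 dB

-2.558 dB


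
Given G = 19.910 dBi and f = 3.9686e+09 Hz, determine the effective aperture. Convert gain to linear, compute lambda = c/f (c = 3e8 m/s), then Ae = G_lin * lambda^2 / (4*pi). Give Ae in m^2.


lambda = c / f = 3.0000e+08 / 3.9686e+09 = 0.07559341 m
G_linear = 10^(19.910/10) = 97.94900
Ae = G_linear * lambda^2 / (4*pi) = 97.94900 * 0.07559341^2 / (4*pi) = 0.04454 m^2

0.04454 m^2


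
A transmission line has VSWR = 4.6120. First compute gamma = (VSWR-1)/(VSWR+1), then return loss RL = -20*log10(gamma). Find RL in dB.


gamma = (4.6120 - 1) / (4.6120 + 1) = 0.6436208
RL = -20 * log10(0.6436208) = 3.827 dB

3.827 dB


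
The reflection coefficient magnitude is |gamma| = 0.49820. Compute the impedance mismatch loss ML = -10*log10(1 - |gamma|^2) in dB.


ML = -10 * log10(1 - 0.49820^2) = -10 * log10(0.75179676) = 1.239 dB

1.239 dB


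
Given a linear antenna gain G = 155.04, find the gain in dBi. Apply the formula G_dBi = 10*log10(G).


G_dBi = 10 * log10(155.04) = 21.90 dBi

21.90 dBi


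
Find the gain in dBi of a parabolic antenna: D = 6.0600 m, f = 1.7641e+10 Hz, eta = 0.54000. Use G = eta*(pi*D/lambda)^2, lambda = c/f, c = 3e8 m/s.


lambda = c / f = 3.0000e+08 / 1.7641e+10 = 0.01700584 m
G_linear = 0.54000 * (pi * 6.0600 / 0.01700584)^2 = 676772.3
G_dBi = 10 * log10(676772.3) = 58.30 dBi

58.30 dBi


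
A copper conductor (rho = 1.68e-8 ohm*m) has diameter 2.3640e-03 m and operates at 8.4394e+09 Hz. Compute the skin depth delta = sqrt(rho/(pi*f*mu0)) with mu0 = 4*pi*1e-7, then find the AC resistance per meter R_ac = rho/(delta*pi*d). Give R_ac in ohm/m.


delta = sqrt(1.68e-8 / (pi * 8.4394e+09 * 4*pi*1e-7)) = 7.100991e-07 m
R_ac = 1.68e-8 / (7.100991e-07 * pi * 2.3640e-03) = 3.186 ohm/m

3.186 ohm/m


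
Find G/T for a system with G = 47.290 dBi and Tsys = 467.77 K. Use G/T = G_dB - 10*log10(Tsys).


G/T = 47.290 - 10*log10(467.77) = 47.290 - 26.70032 = 20.59 dB/K

20.59 dB/K


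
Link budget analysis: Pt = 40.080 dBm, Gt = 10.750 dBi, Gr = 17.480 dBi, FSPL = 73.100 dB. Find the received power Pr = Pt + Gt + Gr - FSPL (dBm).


Pr = 40.080 + 10.750 + 17.480 - 73.100 = -4.79 dBm

-4.79 dBm


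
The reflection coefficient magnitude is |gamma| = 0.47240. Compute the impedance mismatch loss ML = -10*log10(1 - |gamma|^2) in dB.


ML = -10 * log10(1 - 0.47240^2) = -10 * log10(0.77683824) = 1.097 dB

1.097 dB


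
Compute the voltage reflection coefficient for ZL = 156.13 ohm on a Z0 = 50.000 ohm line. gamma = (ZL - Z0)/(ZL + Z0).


gamma = (156.13 - 50.000) / (156.13 + 50.000) = 0.5149

0.5149


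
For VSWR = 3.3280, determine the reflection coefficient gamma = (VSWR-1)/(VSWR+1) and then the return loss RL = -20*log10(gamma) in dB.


gamma = (3.3280 - 1) / (3.3280 + 1) = 0.5378928
RL = -20 * log10(0.5378928) = 5.386 dB

5.386 dB


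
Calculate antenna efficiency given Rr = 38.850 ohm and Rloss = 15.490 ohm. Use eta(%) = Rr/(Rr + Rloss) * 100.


eta = 38.850 / (38.850 + 15.490) * 100 = 71.49%

71.49%


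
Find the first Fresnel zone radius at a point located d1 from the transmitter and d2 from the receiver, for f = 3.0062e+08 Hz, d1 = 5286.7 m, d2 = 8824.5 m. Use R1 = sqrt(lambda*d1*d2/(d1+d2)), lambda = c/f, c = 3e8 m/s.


lambda = c / f = 3.0000e+08 / 3.0062e+08 = 0.9979376 m
R1 = sqrt(0.9979376 * 5286.7 * 8824.5 / (5286.7 + 8824.5)) = 57.44 m

57.44 m


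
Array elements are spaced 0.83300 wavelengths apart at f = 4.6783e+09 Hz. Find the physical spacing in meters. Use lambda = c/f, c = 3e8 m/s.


lambda = c / f = 3.0000e+08 / 4.6783e+09 = 0.06412586 m
d = 0.83300 * 0.06412586 = 0.05342 m

0.05342 m


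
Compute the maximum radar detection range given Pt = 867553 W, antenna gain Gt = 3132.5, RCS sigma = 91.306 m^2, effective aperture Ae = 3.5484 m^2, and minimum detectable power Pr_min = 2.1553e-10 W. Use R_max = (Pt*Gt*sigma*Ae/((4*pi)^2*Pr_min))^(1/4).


R^4 = 867553*3132.5*91.306*3.5484 / ((4*pi)^2 * 2.1553e-10) = 2.586971e+19
R_max = 2.586971e+19^0.25 = 71318 m

71318 m


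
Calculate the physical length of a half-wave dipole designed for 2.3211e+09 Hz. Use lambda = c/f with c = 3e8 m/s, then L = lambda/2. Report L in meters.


lambda = c / f = 3.0000e+08 / 2.3211e+09 = 0.1292491 m
L = lambda / 2 = 0.1292491 / 2 = 0.06462 m

0.06462 m


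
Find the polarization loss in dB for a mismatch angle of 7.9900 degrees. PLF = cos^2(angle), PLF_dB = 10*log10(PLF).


PLF_linear = cos^2(7.9900 deg) = 0.9806789
PLF_dB = 10 * log10(0.9806789) = -0.08473 dB

-0.08473 dB


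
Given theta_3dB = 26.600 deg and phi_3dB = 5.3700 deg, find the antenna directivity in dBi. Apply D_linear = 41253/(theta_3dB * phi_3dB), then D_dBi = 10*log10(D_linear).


D_linear = 41253 / (26.600 * 5.3700) = 288.8016
D_dBi = 10 * log10(288.8016) = 24.61 dBi

24.61 dBi


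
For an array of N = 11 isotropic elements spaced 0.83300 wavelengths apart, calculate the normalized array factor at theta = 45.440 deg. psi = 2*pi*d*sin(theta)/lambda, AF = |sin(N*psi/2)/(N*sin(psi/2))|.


psi = 2*pi*0.83300*sin(45.440 deg) = 3.729233 rad
AF = |sin(11*3.729233/2) / (11*sin(3.729233/2))| = 0.09459

0.09459


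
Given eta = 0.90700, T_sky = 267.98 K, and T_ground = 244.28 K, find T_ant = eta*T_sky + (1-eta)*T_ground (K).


T_ant = 0.90700 * 267.98 + (1 - 0.90700) * 244.28 = 265.8 K

265.8 K


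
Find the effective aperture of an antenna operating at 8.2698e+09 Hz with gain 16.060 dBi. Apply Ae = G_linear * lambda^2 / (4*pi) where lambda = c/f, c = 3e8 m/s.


lambda = c / f = 3.0000e+08 / 8.2698e+09 = 0.03627657 m
G_linear = 10^(16.060/10) = 40.36454
Ae = G_linear * lambda^2 / (4*pi) = 40.36454 * 0.03627657^2 / (4*pi) = 4.227e-03 m^2

4.227e-03 m^2


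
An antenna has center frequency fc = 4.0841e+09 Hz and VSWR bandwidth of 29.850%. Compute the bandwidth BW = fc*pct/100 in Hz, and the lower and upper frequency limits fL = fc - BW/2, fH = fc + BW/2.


BW = 4.0841e+09 * 29.850/100 = 1.219104e+09 Hz
fL = 4.0841e+09 - 1.219104e+09/2 = 3.475e+09 Hz
fH = 4.0841e+09 + 1.219104e+09/2 = 4.694e+09 Hz

BW=1.219e+09 Hz, fL=3.475e+09 Hz, fH=4.694e+09 Hz


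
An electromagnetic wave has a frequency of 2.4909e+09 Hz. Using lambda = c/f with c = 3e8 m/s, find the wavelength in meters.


lambda = c / f = 3.0000e+08 / 2.4909e+09 = 0.1204 m

0.1204 m


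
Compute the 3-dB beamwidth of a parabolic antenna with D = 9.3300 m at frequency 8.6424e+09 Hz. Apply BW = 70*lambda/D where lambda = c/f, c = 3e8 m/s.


lambda = c / f = 3.0000e+08 / 8.6424e+09 = 0.03471258 m
BW = 70 * 0.03471258 / 9.3300 = 0.2604 deg

0.2604 deg


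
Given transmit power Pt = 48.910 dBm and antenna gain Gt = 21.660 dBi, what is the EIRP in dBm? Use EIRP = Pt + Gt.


EIRP = Pt + Gt = 48.910 + 21.660 = 70.57 dBm

70.57 dBm


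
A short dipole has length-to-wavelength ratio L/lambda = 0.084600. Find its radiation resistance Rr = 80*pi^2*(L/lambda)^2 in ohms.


Rr = 80 * pi^2 * (0.084600)^2 = 80 * 9.869604 * 7.157160e-03 = 5.651 ohm

5.651 ohm


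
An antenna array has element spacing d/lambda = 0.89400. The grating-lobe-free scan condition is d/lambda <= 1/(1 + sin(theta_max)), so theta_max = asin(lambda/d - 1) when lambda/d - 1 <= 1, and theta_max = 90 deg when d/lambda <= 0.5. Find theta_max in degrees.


lambda/d - 1 = 1/0.89400 - 1 = 0.1185682
theta_max = asin(0.1185682) = 6.809 deg

6.809 deg


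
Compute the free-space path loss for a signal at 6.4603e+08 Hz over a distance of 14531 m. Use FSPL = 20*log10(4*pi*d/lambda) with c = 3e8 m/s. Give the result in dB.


lambda = c / f = 3.0000e+08 / 6.4603e+08 = 0.4643747 m
FSPL = 20 * log10(4*pi*14531/0.4643747) = 111.9 dB

111.9 dB


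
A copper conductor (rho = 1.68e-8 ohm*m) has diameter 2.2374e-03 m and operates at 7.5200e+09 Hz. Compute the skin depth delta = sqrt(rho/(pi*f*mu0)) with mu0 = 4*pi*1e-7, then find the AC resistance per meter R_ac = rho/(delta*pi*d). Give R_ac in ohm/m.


delta = sqrt(1.68e-8 / (pi * 7.5200e+09 * 4*pi*1e-7)) = 7.522563e-07 m
R_ac = 1.68e-8 / (7.522563e-07 * pi * 2.2374e-03) = 3.177 ohm/m

3.177 ohm/m


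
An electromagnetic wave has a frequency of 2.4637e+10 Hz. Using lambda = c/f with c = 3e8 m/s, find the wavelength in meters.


lambda = c / f = 3.0000e+08 / 2.4637e+10 = 0.01218 m

0.01218 m


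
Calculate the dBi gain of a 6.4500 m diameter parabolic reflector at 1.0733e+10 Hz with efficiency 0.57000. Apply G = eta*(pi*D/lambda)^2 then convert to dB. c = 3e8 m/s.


lambda = c / f = 3.0000e+08 / 1.0733e+10 = 0.02795118 m
G_linear = 0.57000 * (pi * 6.4500 / 0.02795118)^2 = 299566.8
G_dBi = 10 * log10(299566.8) = 54.76 dBi

54.76 dBi


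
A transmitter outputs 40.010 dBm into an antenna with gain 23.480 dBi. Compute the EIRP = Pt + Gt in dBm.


EIRP = Pt + Gt = 40.010 + 23.480 = 63.49 dBm

63.49 dBm


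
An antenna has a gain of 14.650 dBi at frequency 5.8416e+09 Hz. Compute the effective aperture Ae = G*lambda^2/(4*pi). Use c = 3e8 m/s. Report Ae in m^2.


lambda = c / f = 3.0000e+08 / 5.8416e+09 = 0.05135579 m
G_linear = 10^(14.650/10) = 29.17427
Ae = G_linear * lambda^2 / (4*pi) = 29.17427 * 0.05135579^2 / (4*pi) = 6.123e-03 m^2

6.123e-03 m^2


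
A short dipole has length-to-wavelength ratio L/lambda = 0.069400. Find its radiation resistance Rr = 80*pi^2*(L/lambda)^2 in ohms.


Rr = 80 * pi^2 * (0.069400)^2 = 80 * 9.869604 * 4.816360e-03 = 3.803 ohm

3.803 ohm


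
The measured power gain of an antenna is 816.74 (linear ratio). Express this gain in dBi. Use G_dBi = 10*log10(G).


G_dBi = 10 * log10(816.74) = 29.12 dBi

29.12 dBi


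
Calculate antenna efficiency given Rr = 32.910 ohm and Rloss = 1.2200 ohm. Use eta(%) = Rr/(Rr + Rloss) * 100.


eta = 32.910 / (32.910 + 1.2200) * 100 = 96.43%

96.43%


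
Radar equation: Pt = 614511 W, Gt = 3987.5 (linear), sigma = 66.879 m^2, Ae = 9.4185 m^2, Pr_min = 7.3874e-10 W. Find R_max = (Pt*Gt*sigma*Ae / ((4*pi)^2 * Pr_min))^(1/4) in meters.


R^4 = 614511*3987.5*66.879*9.4185 / ((4*pi)^2 * 7.3874e-10) = 1.323093e+19
R_max = 1.323093e+19^0.25 = 60311 m

60311 m


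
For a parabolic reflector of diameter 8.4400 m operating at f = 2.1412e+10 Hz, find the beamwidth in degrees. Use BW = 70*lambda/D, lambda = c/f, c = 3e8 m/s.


lambda = c / f = 3.0000e+08 / 2.1412e+10 = 0.01401084 m
BW = 70 * 0.01401084 / 8.4400 = 0.1162 deg

0.1162 deg


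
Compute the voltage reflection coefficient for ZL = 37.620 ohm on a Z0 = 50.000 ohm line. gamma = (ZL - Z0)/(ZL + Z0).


gamma = (37.620 - 50.000) / (37.620 + 50.000) = -0.1413

-0.1413


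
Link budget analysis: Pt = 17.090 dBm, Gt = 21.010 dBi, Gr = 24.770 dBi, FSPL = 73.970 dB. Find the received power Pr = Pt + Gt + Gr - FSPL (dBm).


Pr = 17.090 + 21.010 + 24.770 - 73.970 = -11.10 dBm

-11.10 dBm


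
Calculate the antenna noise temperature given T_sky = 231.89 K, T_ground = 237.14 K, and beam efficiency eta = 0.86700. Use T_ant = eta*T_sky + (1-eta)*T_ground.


T_ant = 0.86700 * 231.89 + (1 - 0.86700) * 237.14 = 232.6 K

232.6 K


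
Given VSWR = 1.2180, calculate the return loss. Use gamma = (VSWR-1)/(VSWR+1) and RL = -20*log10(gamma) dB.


gamma = (1.2180 - 1) / (1.2180 + 1) = 0.09828674
RL = -20 * log10(0.09828674) = 20.15 dB

20.15 dB


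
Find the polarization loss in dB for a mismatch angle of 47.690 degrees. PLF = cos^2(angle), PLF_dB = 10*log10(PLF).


PLF_linear = cos^2(47.690 deg) = 0.4531196
PLF_dB = 10 * log10(0.4531196) = -3.438 dB

-3.438 dB


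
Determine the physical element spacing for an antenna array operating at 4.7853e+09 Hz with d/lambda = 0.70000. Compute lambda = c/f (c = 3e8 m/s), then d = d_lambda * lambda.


lambda = c / f = 3.0000e+08 / 4.7853e+09 = 0.06269199 m
d = 0.70000 * 0.06269199 = 0.04388 m

0.04388 m


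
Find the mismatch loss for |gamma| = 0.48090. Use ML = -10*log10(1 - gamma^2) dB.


ML = -10 * log10(1 - 0.48090^2) = -10 * log10(0.76873519) = 1.142 dB

1.142 dB


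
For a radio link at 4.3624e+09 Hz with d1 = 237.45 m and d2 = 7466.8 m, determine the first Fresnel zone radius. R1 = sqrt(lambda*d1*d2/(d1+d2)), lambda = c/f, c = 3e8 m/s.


lambda = c / f = 3.0000e+08 / 4.3624e+09 = 0.06876948 m
R1 = sqrt(0.06876948 * 237.45 * 7466.8 / (237.45 + 7466.8)) = 3.978 m

3.978 m


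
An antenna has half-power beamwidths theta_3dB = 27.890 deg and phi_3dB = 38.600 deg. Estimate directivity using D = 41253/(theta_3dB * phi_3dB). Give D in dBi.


D_linear = 41253 / (27.890 * 38.600) = 38.31949
D_dBi = 10 * log10(38.31949) = 15.83 dBi

15.83 dBi


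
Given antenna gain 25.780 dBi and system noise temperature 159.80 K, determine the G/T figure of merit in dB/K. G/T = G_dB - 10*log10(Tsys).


G/T = 25.780 - 10*log10(159.80) = 25.780 - 22.03577 = 3.744 dB/K

3.744 dB/K


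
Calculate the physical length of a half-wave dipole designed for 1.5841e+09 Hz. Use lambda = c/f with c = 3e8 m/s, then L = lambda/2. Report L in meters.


lambda = c / f = 3.0000e+08 / 1.5841e+09 = 0.1893820 m
L = lambda / 2 = 0.1893820 / 2 = 0.09469 m

0.09469 m


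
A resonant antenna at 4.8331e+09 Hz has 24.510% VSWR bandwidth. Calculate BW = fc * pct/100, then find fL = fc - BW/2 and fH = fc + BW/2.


BW = 4.8331e+09 * 24.510/100 = 1.184593e+09 Hz
fL = 4.8331e+09 - 1.184593e+09/2 = 4.241e+09 Hz
fH = 4.8331e+09 + 1.184593e+09/2 = 5.425e+09 Hz

BW=1.185e+09 Hz, fL=4.241e+09 Hz, fH=5.425e+09 Hz


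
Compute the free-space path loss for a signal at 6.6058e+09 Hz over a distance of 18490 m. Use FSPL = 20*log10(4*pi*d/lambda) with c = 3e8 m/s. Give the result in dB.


lambda = c / f = 3.0000e+08 / 6.6058e+09 = 0.04541464 m
FSPL = 20 * log10(4*pi*18490/0.04541464) = 134.2 dB

134.2 dB


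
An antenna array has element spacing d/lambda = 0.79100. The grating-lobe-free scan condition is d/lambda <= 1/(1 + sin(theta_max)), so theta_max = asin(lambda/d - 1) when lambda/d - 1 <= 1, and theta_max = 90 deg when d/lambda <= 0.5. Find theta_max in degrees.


lambda/d - 1 = 1/0.79100 - 1 = 0.2642225
theta_max = asin(0.2642225) = 15.32 deg

15.32 deg


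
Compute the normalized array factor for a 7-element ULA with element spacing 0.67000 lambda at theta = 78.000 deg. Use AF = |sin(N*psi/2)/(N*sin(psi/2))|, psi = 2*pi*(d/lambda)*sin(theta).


psi = 2*pi*0.67000*sin(78.000 deg) = 4.117741 rad
AF = |sin(7*4.117741/2) / (7*sin(4.117741/2))| = 0.1557

0.1557


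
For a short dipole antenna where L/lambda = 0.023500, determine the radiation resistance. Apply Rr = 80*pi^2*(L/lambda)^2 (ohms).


Rr = 80 * pi^2 * (0.023500)^2 = 80 * 9.869604 * 5.522500e-04 = 0.4360 ohm

0.4360 ohm


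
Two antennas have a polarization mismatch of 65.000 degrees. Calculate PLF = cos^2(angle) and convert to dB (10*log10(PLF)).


PLF_linear = cos^2(65.000 deg) = 0.1786062
PLF_dB = 10 * log10(0.1786062) = -7.481 dB

-7.481 dB


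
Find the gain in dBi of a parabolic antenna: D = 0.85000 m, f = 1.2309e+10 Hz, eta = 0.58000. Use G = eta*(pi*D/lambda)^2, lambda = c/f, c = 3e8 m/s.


lambda = c / f = 3.0000e+08 / 1.2309e+10 = 0.02437241 m
G_linear = 0.58000 * (pi * 0.85000 / 0.02437241)^2 = 6962.555
G_dBi = 10 * log10(6962.555) = 38.43 dBi

38.43 dBi


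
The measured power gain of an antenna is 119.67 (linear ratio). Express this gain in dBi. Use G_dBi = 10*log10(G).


G_dBi = 10 * log10(119.67) = 20.78 dBi

20.78 dBi


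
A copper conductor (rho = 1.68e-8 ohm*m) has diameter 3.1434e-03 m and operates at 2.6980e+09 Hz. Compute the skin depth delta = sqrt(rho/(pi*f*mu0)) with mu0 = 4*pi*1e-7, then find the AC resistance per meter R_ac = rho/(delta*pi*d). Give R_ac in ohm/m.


delta = sqrt(1.68e-8 / (pi * 2.6980e+09 * 4*pi*1e-7)) = 1.255896e-06 m
R_ac = 1.68e-8 / (1.255896e-06 * pi * 3.1434e-03) = 1.355 ohm/m

1.355 ohm/m


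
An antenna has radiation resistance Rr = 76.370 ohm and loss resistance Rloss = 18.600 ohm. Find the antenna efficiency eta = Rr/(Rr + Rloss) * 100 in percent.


eta = 76.370 / (76.370 + 18.600) * 100 = 80.41%

80.41%


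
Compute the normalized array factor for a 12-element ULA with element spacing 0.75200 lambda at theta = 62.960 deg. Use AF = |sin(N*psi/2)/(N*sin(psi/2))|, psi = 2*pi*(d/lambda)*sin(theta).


psi = 2*pi*0.75200*sin(62.960 deg) = 4.208467 rad
AF = |sin(12*4.208467/2) / (12*sin(4.208467/2))| = 0.01140

0.01140


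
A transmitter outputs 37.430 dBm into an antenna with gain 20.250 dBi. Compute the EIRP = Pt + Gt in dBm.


EIRP = Pt + Gt = 37.430 + 20.250 = 57.68 dBm

57.68 dBm


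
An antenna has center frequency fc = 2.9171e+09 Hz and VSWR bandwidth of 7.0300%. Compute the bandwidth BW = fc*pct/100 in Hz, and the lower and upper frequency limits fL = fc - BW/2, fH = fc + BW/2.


BW = 2.9171e+09 * 7.0300/100 = 2.050721e+08 Hz
fL = 2.9171e+09 - 2.050721e+08/2 = 2.815e+09 Hz
fH = 2.9171e+09 + 2.050721e+08/2 = 3.020e+09 Hz

BW=2.051e+08 Hz, fL=2.815e+09 Hz, fH=3.020e+09 Hz


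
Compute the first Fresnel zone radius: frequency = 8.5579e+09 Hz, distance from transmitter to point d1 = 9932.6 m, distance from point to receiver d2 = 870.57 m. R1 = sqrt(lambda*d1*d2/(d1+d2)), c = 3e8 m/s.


lambda = c / f = 3.0000e+08 / 8.5579e+09 = 0.03505533 m
R1 = sqrt(0.03505533 * 9932.6 * 870.57 / (9932.6 + 870.57)) = 5.297 m

5.297 m


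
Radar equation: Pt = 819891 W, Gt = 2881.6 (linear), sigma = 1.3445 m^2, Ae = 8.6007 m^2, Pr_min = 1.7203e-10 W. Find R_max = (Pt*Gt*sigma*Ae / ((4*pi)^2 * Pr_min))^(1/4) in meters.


R^4 = 819891*2881.6*1.3445*8.6007 / ((4*pi)^2 * 1.7203e-10) = 1.005682e+18
R_max = 1.005682e+18^0.25 = 31668 m

31668 m


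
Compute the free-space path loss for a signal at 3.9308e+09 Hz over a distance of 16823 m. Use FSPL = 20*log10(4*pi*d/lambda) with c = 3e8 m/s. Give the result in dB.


lambda = c / f = 3.0000e+08 / 3.9308e+09 = 0.07632034 m
FSPL = 20 * log10(4*pi*16823/0.07632034) = 128.8 dB

128.8 dB


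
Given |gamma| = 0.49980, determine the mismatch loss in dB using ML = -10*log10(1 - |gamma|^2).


ML = -10 * log10(1 - 0.49980^2) = -10 * log10(0.75019996) = 1.248 dB

1.248 dB


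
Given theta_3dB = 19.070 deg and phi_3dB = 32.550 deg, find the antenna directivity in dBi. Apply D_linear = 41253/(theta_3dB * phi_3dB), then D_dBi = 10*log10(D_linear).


D_linear = 41253 / (19.070 * 32.550) = 66.45901
D_dBi = 10 * log10(66.45901) = 18.23 dBi

18.23 dBi


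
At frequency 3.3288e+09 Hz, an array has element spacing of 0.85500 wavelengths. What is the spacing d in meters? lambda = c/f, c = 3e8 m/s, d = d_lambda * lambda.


lambda = c / f = 3.0000e+08 / 3.3288e+09 = 0.09012257 m
d = 0.85500 * 0.09012257 = 0.07705 m

0.07705 m


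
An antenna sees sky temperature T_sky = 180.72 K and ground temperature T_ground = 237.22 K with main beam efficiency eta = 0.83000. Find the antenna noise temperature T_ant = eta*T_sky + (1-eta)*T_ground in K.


T_ant = 0.83000 * 180.72 + (1 - 0.83000) * 237.22 = 190.3 K

190.3 K


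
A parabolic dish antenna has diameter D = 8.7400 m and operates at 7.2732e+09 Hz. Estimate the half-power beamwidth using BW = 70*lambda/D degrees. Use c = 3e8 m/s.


lambda = c / f = 3.0000e+08 / 7.2732e+09 = 0.04124732 m
BW = 70 * 0.04124732 / 8.7400 = 0.3304 deg

0.3304 deg
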